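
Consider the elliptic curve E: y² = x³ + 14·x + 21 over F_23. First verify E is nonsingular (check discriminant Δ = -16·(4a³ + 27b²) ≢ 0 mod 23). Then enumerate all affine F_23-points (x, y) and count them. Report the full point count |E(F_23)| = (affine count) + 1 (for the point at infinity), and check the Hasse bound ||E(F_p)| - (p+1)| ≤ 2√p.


Affine points = {(1, 6), (1, 17), (4, 7), (4, 16), (5, 3), (5, 20), (7, 5), (7, 18), (8, 1), (8, 22), (9, 5), (9, 18), (12, 10), (12, 13), (13, 10), (13, 13), (15, 8), (15, 15), (19, 4), (19, 19), (21, 10), (21, 13), (22, 11), (22, 12)}; affine count = 24; |E(F_23)| = 25.

Discriminant check: Δ ∝ 4a³ + 27b² = 4·14³ + 27·21² = 4·2744 + 27·441 ≡ 21 (mod 23). Nonzero ⇒ E is nonsingular.
For each x ∈ F_23, compute rhs = x³ + 14·x + 21 mod 23, then count y ∈ F_23 with y² ≡ rhs.
  x = 0: rhs = 21, matching y values: none (0 points).
  x = 1: rhs = 13, matching y values: 6, 17 (2 points).
  x = 2: rhs = 11, matching y values: none (0 points).
  x = 3: rhs = 21, matching y values: none (0 points).
  x = 4: rhs = 3, matching y values: 7, 16 (2 points).
  x = 5: rhs = 9, matching y values: 3, 20 (2 points).
  x = 6: rhs = 22, matching y values: none (0 points).
  x = 7: rhs = 2, matching y values: 5, 18 (2 points).
  x = 8: rhs = 1, matching y values: 1, 22 (2 points).
  x = 9: rhs = 2, matching y values: 5, 18 (2 points).
  x = 10: rhs = 11, matching y values: none (0 points).
  x = 11: rhs = 11, matching y values: none (0 points).
  x = 12: rhs = 8, matching y values: 10, 13 (2 points).
  x = 13: rhs = 8, matching y values: 10, 13 (2 points).
  x = 14: rhs = 17, matching y values: none (0 points).
  x = 15: rhs = 18, matching y values: 8, 15 (2 points).
  x = 16: rhs = 17, matching y values: none (0 points).
  x = 17: rhs = 20, matching y values: none (0 points).
  x = 18: rhs = 10, matching y values: none (0 points).
  x = 19: rhs = 16, matching y values: 4, 19 (2 points).
  x = 20: rhs = 21, matching y values: none (0 points).
  x = 21: rhs = 8, matching y values: 10, 13 (2 points).
  x = 22: rhs = 6, matching y values: 11, 12 (2 points).
Total affine count: 24.
Full point count |E(F_23)| = 24 + 1 = 25.
Hasse bound: |25 − (23+1)| = |1| = 1 ≤ 2√23 ≈ 9.5917 ✓.


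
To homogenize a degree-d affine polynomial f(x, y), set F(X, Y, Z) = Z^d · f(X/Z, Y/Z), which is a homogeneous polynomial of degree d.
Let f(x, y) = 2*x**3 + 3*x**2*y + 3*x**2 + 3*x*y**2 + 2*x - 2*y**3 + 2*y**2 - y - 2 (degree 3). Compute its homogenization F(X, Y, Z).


F(X, Y, Z) = 2*X**3 + 3*X**2*Y + 3*X**2*Z + 3*X*Y**2 + 2*X*Z**2 - 2*Y**3 + 2*Y**2*Z - Y*Z**2 - 2*Z**3

deg(f) = 3.
Substitute x = X/Z, y = Y/Z into f, then multiply by Z^3.
  monomial 2·x^3·y^0 ↦ 2·X^3·Y^0·Z^0.
  monomial 3·x^2·y^1 ↦ 3·X^2·Y^1·Z^0.
  monomial 3·x^2·y^0 ↦ 3·X^2·Y^0·Z^1.
  monomial 3·x^1·y^2 ↦ 3·X^1·Y^2·Z^0.
  monomial 2·x^1·y^0 ↦ 2·X^1·Y^0·Z^2.
  monomial -2·x^0·y^3 ↦ -2·X^0·Y^3·Z^0.
  monomial 2·x^0·y^2 ↦ 2·X^0·Y^2·Z^1.
  monomial -1·x^0·y^1 ↦ -1·X^0·Y^1·Z^2.
  monomial -2·x^0·y^0 ↦ -2·X^0·Y^0·Z^3.
Collecting: F(X, Y, Z) = 2*X**3 + 3*X**2*Y + 3*X**2*Z + 3*X*Y**2 + 2*X*Z**2 - 2*Y**3 + 2*Y**2*Z - Y*Z**2 - 2*Z**3.


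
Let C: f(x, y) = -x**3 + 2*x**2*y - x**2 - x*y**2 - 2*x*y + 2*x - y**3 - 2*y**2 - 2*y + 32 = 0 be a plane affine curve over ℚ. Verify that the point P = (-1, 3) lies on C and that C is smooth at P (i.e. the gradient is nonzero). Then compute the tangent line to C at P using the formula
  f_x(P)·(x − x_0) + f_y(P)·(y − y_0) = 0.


Tangent line at P: -26*x - 31*y + 67 = 0.

Step 1: f(-1, 3) = 0, so P lies on C.
Step 2: partial derivatives
  f_x(x, y) = -3*x**2 + 4*x*y - 2*x - y**2 - 2*y + 2, f_y(x, y) = 2*x**2 - 2*x*y - 2*x - 3*y**2 - 4*y - 2.
  f_x(P) = -26, f_y(P) = -31 (gradient nonzero, so P is smooth).
Step 3: tangent line at P: -26·(x − -1) + -31·(y − 3) = 0.
Expanding: -26*x - 31*y + 67 = 0.


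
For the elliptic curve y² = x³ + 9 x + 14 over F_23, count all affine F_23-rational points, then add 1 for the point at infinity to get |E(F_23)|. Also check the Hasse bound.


Affine points = {(1, 1), (1, 22), (5, 0), (6, 10), (6, 13), (7, 11), (7, 12), (8, 0), (10, 0), (11, 8), (11, 15), (14, 3), (14, 20), (19, 11), (19, 12), (20, 11), (20, 12), (22, 2), (22, 21)}; affine count = 19; |E(F_23)| = 20.

Discriminant check: Δ ∝ 4a³ + 27b² = 4·9³ + 27·14² = 4·729 + 27·196 ≡ 20 (mod 23). Nonzero ⇒ E is nonsingular.
For each x ∈ F_23, compute rhs = x³ + 9·x + 14 mod 23, then count y ∈ F_23 with y² ≡ rhs.
  x = 0: rhs = 14, matching y values: none (0 points).
  x = 1: rhs = 1, matching y values: 1, 22 (2 points).
  x = 2: rhs = 17, matching y values: none (0 points).
  x = 3: rhs = 22, matching y values: none (0 points).
  x = 4: rhs = 22, matching y values: none (0 points).
  x = 5: rhs = 0, matching y values: 0 (1 points).
  x = 6: rhs = 8, matching y values: 10, 13 (2 points).
  x = 7: rhs = 6, matching y values: 11, 12 (2 points).
  x = 8: rhs = 0, matching y values: 0 (1 points).
  x = 9: rhs = 19, matching y values: none (0 points).
  x = 10: rhs = 0, matching y values: 0 (1 points).
  x = 11: rhs = 18, matching y values: 8, 15 (2 points).
  x = 12: rhs = 10, matching y values: none (0 points).
  x = 13: rhs = 5, matching y values: none (0 points).
  x = 14: rhs = 9, matching y values: 3, 20 (2 points).
  x = 15: rhs = 5, matching y values: none (0 points).
  x = 16: rhs = 22, matching y values: none (0 points).
  x = 17: rhs = 20, matching y values: none (0 points).
  x = 18: rhs = 5, matching y values: none (0 points).
  x = 19: rhs = 6, matching y values: 11, 12 (2 points).
  x = 20: rhs = 6, matching y values: 11, 12 (2 points).
  x = 21: rhs = 11, matching y values: none (0 points).
  x = 22: rhs = 4, matching y values: 2, 21 (2 points).
Total affine count: 19.
Full point count |E(F_23)| = 19 + 1 = 20.
Hasse bound: |20 − (23+1)| = |-4| = 4 ≤ 2√23 ≈ 9.5917 ✓.


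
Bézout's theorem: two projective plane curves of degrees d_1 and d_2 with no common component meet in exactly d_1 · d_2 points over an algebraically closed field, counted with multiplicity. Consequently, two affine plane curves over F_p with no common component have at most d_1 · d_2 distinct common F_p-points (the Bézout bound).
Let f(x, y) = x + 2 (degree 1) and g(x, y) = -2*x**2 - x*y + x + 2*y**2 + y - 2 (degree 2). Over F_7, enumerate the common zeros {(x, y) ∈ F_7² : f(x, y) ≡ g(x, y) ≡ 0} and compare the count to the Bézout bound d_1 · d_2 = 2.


Common zeros: {(5, 1)}; count = 1; Bézout bound = 2.

deg(f) = 1, deg(g) = 2, so Bézout bound = 2.
Scan x ∈ F_7. For each x, list the y ∈ F_7 with f(x, y) ≡ 0 and those with g(x, y) ≡ 0 (mod 7); the common zeros in that column are the intersection.
  x = 0: f ≡ 0 at y ∈ ∅; g ≡ 0 at y ∈ ∅; common: ∅.
  x = 1: f ≡ 0 at y ∈ ∅; g ≡ 0 at y ∈ ∅; common: ∅.
  x = 2: f ≡ 0 at y ∈ ∅; g ≡ 0 at y ∈ {1, 3}; common: ∅.
  x = 3: f ≡ 0 at y ∈ ∅; g ≡ 0 at y ∈ {4}; common: ∅.
  x = 4: f ≡ 0 at y ∈ ∅; g ≡ 0 at y ∈ {2, 3}; common: ∅.
  x = 5: f ≡ 0 at y ∈ {0, 1, 2, 3, 4, 5, 6}; g ≡ 0 at y ∈ {1}; common: {1}.
  x = 6: f ≡ 0 at y ∈ ∅; g ≡ 0 at y ∈ {2, 4}; common: ∅.
Collecting: common zeros = {(5, 1)}, so the count is 1.
Comparison with the Bézout bound: 1 ≤ 2 = deg(f)·deg(g), as expected for curves with no common component (the affine F_7-count falls short of the bound because intersections may lie at infinity, over extension fields, or carry multiplicity).


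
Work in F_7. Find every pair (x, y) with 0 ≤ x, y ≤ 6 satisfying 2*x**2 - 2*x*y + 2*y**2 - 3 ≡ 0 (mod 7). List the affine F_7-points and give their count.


Affine F_7-points: {(2, 4), (2, 5), (3, 5), (4, 2), (5, 2), (5, 3)}; count = 6.

For each of the 49 pairs (x, y) ∈ F_7², evaluate f(x, y) mod 7. Record the zeros.
  x = 0: [0↦4, 1↦6, 2↦5, 3↦1, 4↦1, 5↦5, 6↦6]  zeros at y ∈ ∅
  x = 1: [0↦6, 1↦6, 2↦3, 3↦4, 4↦2, 5↦4, 6↦3]  zeros at y ∈ ∅
  x = 2: [0↦5, 1↦3, 2↦5, 3↦4, 4↦0, 5↦0, 6↦4]  zeros at y ∈ {4, 5}
  x = 3: [0↦1, 1↦4, 2↦4, 3↦1, 4↦2, 5↦0, 6↦2]  zeros at y ∈ {5}
  x = 4: [0↦1, 1↦2, 2↦0, 3↦2, 4↦1, 5↦4, 6↦4]  zeros at y ∈ {2}
  x = 5: [0↦5, 1↦4, 2↦0, 3↦0, 4↦4, 5↦5, 6↦3]  zeros at y ∈ {2, 3}
  x = 6: [0↦6, 1↦3, 2↦4, 3↦2, 4↦4, 5↦3, 6↦6]  zeros at y ∈ ∅
Collecting zeros: affine points = {(2, 4), (2, 5), (3, 5), (4, 2), (5, 2), (5, 3)}.
Total count |C(F_7)_aff| = 6.


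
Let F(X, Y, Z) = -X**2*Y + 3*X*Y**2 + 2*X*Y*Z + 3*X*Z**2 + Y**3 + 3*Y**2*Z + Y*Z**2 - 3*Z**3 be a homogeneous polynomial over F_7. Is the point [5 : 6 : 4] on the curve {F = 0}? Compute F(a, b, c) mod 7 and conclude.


F(5,6,4) ≡ 1 (mod 7); P is NOT on the curve.

Evaluate F(5, 6, 4) term-by-term (mod 7).
  -X**2*Y ↦ -1·25·6·1 = -150
  3*X*Y**2 ↦ 3·5·36·1 = 540
  2*X*Y*Z ↦ 2·5·6·4 = 240
  3*X*Z**2 ↦ 3·5·1·16 = 240
  Y**3 ↦ 1·1·216·1 = 216
  3*Y**2*Z ↦ 3·1·36·4 = 432
  Y*Z**2 ↦ 1·1·6·16 = 96
  -3*Z**3 ↦ -3·1·1·64 = -192
Sum: F(5, 6, 4) = (-150) + (540) + (240) + (240) + (216) + (432) + (96) + (-192) = 1422.
Reducing mod 7: 1422 ≡ 1 (mod 7).
Since F(a, b, c) ≡ 1 ≠ 0 (mod 7), P does NOT lie on the curve.


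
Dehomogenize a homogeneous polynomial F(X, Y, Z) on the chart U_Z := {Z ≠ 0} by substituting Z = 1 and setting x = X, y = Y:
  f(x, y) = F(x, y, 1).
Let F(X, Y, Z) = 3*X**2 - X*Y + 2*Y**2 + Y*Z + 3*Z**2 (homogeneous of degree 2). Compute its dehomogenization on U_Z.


f(x, y) = 3*x**2 - x*y + 2*y**2 + y + 3

On U_Z we set Z = 1. Each monomial c·X^i·Y^j·Z^k in F becomes c·x^i·y^j·1^k = c·x^i·y^j.
Substituting Z = 1: F(X, Y, 1) = 3*x**2 - x*y + 2*y**2 + y + 3.
Note: deg(f) ≤ deg(F) = 2; strict inequality happens when F is divisible by Z (lost terms).


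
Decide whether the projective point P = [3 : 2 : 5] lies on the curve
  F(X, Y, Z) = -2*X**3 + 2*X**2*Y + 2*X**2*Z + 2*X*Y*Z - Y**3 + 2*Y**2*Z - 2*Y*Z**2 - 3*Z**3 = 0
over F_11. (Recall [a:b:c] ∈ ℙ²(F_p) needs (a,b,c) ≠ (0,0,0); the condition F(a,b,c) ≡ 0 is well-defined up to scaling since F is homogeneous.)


F(3,2,5) ≡ 8 (mod 11); P is NOT on the curve.

Evaluate F(3, 2, 5) term-by-term (mod 11).
  -2*X**3 ↦ -2·27·1·1 = -54
  2*X**2*Y ↦ 2·9·2·1 = 36
  2*X**2*Z ↦ 2·9·1·5 = 90
  2*X*Y*Z ↦ 2·3·2·5 = 60
  -Y**3 ↦ -1·1·8·1 = -8
  2*Y**2*Z ↦ 2·1·4·5 = 40
  -2*Y*Z**2 ↦ -2·1·2·25 = -100
  -3*Z**3 ↦ -3·1·1·125 = -375
Sum: F(3, 2, 5) = (-54) + (36) + (90) + (60) + (-8) + (40) + (-100) + (-375) = -311.
Reducing mod 11: -311 ≡ 8 (mod 11).
Since F(a, b, c) ≡ 8 ≠ 0 (mod 11), P does NOT lie on the curve.


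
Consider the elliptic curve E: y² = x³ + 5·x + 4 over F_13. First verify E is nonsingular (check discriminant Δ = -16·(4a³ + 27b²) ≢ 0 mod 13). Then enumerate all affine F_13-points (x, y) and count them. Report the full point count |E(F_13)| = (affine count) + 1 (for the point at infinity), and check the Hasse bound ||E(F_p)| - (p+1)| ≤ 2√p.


Affine points = {(0, 2), (0, 11), (1, 6), (1, 7), (2, 3), (2, 10), (4, 6), (4, 7), (6, 4), (6, 9), (8, 6), (8, 7), (10, 1), (10, 12), (11, 5), (11, 8)}; affine count = 16; |E(F_13)| = 17.

Discriminant check: Δ ∝ 4a³ + 27b² = 4·5³ + 27·4² = 4·125 + 27·16 ≡ 9 (mod 13). Nonzero ⇒ E is nonsingular.
For each x ∈ F_13, compute rhs = x³ + 5·x + 4 mod 13, then count y ∈ F_13 with y² ≡ rhs.
  x = 0: rhs = 4, matching y values: 2, 11 (2 points).
  x = 1: rhs = 10, matching y values: 6, 7 (2 points).
  x = 2: rhs = 9, matching y values: 3, 10 (2 points).
  x = 3: rhs = 7, matching y values: none (0 points).
  x = 4: rhs = 10, matching y values: 6, 7 (2 points).
  x = 5: rhs = 11, matching y values: none (0 points).
  x = 6: rhs = 3, matching y values: 4, 9 (2 points).
  x = 7: rhs = 5, matching y values: none (0 points).
  x = 8: rhs = 10, matching y values: 6, 7 (2 points).
  x = 9: rhs = 11, matching y values: none (0 points).
  x = 10: rhs = 1, matching y values: 1, 12 (2 points).
  x = 11: rhs = 12, matching y values: 5, 8 (2 points).
  x = 12: rhs = 11, matching y values: none (0 points).
Total affine count: 16.
Full point count |E(F_13)| = 16 + 1 = 17.
Hasse bound: |17 − (13+1)| = |3| = 3 ≤ 2√13 ≈ 7.2111 ✓.


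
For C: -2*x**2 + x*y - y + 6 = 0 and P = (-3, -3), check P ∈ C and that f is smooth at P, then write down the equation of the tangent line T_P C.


Tangent line at P: 9*x - 4*y + 15 = 0.

Step 1: f(-3, -3) = 0, so P lies on C.
Step 2: partial derivatives
  f_x(x, y) = -4*x + y, f_y(x, y) = x - 1.
  f_x(P) = 9, f_y(P) = -4 (gradient nonzero, so P is smooth).
Step 3: tangent line at P: 9·(x − -3) + -4·(y − -3) = 0.
Expanding: 9*x - 4*y + 15 = 0.


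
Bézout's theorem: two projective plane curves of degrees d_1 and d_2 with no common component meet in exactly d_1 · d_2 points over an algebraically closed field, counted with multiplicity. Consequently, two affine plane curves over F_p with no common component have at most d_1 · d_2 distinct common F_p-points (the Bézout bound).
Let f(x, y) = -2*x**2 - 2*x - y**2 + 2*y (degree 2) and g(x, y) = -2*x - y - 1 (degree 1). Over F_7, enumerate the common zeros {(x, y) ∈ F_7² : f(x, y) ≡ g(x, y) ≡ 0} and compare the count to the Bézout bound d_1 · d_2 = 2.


Common zeros: {(5, 3)}; count = 1; Bézout bound = 2.

deg(f) = 2, deg(g) = 1, so Bézout bound = 2.
Scan x ∈ F_7. For each x, list the y ∈ F_7 with f(x, y) ≡ 0 and those with g(x, y) ≡ 0 (mod 7); the common zeros in that column are the intersection.
  x = 0: f ≡ 0 at y ∈ {0, 2}; g ≡ 0 at y ∈ {6}; common: ∅.
  x = 1: f ≡ 0 at y ∈ {3, 6}; g ≡ 0 at y ∈ {4}; common: ∅.
  x = 2: f ≡ 0 at y ∈ ∅; g ≡ 0 at y ∈ {2}; common: ∅.
  x = 3: f ≡ 0 at y ∈ ∅; g ≡ 0 at y ∈ {0}; common: ∅.
  x = 4: f ≡ 0 at y ∈ ∅; g ≡ 0 at y ∈ {5}; common: ∅.
  x = 5: f ≡ 0 at y ∈ {3, 6}; g ≡ 0 at y ∈ {3}; common: {3}.
  x = 6: f ≡ 0 at y ∈ {0, 2}; g ≡ 0 at y ∈ {1}; common: ∅.
Collecting: common zeros = {(5, 3)}, so the count is 1.
Comparison with the Bézout bound: 1 ≤ 2 = deg(f)·deg(g), as expected for curves with no common component (the affine F_7-count falls short of the bound because intersections may lie at infinity, over extension fields, or carry multiplicity).


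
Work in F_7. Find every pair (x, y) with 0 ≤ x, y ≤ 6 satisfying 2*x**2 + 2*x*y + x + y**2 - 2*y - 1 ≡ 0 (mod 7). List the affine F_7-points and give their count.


Affine F_7-points: {(0, 4), (0, 5), (4, 0), (4, 1), (5, 1), (5, 5), (6, 0), (6, 4)}; count = 8.

For each of the 49 pairs (x, y) ∈ F_7², evaluate f(x, y) mod 7. Record the zeros.
  x = 0: [0↦6, 1↦5, 2↦6, 3↦2, 4↦0, 5↦0, 6↦2]  zeros at y ∈ {4, 5}
  x = 1: [0↦2, 1↦3, 2↦6, 3↦4, 4↦4, 5↦6, 6↦3]  zeros at y ∈ ∅
  x = 2: [0↦2, 1↦5, 2↦3, 3↦3, 4↦5, 5↦2, 6↦1]  zeros at y ∈ ∅
  x = 3: [0↦6, 1↦4, 2↦4, 3↦6, 4↦3, 5↦2, 6↦3]  zeros at y ∈ ∅
  x = 4: [0↦0, 1↦0, 2↦2, 3↦6, 4↦5, 5↦6, 6↦2]  zeros at y ∈ {0, 1}
  x = 5: [0↦5, 1↦0, 2↦4, 3↦3, 4↦4, 5↦0, 6↦5]  zeros at y ∈ {1, 5}
  x = 6: [0↦0, 1↦4, 2↦3, 3↦4, 4↦0, 5↦5, 6↦5]  zeros at y ∈ {0, 4}
Collecting zeros: affine points = {(0, 4), (0, 5), (4, 0), (4, 1), (5, 1), (5, 5), (6, 0), (6, 4)}.
Total count |C(F_7)_aff| = 8.


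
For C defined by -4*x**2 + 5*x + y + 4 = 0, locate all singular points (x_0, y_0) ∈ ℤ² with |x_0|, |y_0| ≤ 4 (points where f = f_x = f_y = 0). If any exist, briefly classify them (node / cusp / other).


No singular points in the scanned grid; C is smooth there.

Compute partial derivatives:
  f_x = 5 - 8*x.
  f_y = 1.
f_y = 1 is a nonzero constant, so f_y never vanishes: no point (x, y) can satisfy f = f_x = f_y = 0. In particular no (x, y) ∈ {−4, ..., 4}² is singular; the curve is smooth.


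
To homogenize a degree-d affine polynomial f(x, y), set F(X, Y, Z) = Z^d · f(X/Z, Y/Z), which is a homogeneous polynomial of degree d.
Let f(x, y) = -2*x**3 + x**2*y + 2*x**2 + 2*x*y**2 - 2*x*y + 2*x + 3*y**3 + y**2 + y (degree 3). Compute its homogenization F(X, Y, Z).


F(X, Y, Z) = -2*X**3 + X**2*Y + 2*X**2*Z + 2*X*Y**2 - 2*X*Y*Z + 2*X*Z**2 + 3*Y**3 + Y**2*Z + Y*Z**2

deg(f) = 3.
Substitute x = X/Z, y = Y/Z into f, then multiply by Z^3.
  monomial -2·x^3·y^0 ↦ -2·X^3·Y^0·Z^0.
  monomial 1·x^2·y^1 ↦ 1·X^2·Y^1·Z^0.
  monomial 2·x^2·y^0 ↦ 2·X^2·Y^0·Z^1.
  monomial 2·x^1·y^2 ↦ 2·X^1·Y^2·Z^0.
  monomial -2·x^1·y^1 ↦ -2·X^1·Y^1·Z^1.
  monomial 2·x^1·y^0 ↦ 2·X^1·Y^0·Z^2.
  monomial 3·x^0·y^3 ↦ 3·X^0·Y^3·Z^0.
  monomial 1·x^0·y^2 ↦ 1·X^0·Y^2·Z^1.
  monomial 1·x^0·y^1 ↦ 1·X^0·Y^1·Z^2.
Collecting: F(X, Y, Z) = -2*X**3 + X**2*Y + 2*X**2*Z + 2*X*Y**2 - 2*X*Y*Z + 2*X*Z**2 + 3*Y**3 + Y**2*Z + Y*Z**2.


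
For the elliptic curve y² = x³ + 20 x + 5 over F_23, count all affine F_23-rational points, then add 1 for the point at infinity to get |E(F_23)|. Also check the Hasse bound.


Affine points = {(1, 7), (1, 16), (3, 0), (5, 0), (10, 3), (10, 20), (12, 8), (12, 15), (13, 1), (13, 22), (14, 4), (14, 19), (15, 0), (21, 7), (21, 16)}; affine count = 15; |E(F_23)| = 16.

Discriminant check: Δ ∝ 4a³ + 27b² = 4·20³ + 27·5² = 4·8000 + 27·25 ≡ 15 (mod 23). Nonzero ⇒ E is nonsingular.
For each x ∈ F_23, compute rhs = x³ + 20·x + 5 mod 23, then count y ∈ F_23 with y² ≡ rhs.
  x = 0: rhs = 5, matching y values: none (0 points).
  x = 1: rhs = 3, matching y values: 7, 16 (2 points).
  x = 2: rhs = 7, matching y values: none (0 points).
  x = 3: rhs = 0, matching y values: 0 (1 points).
  x = 4: rhs = 11, matching y values: none (0 points).
  x = 5: rhs = 0, matching y values: 0 (1 points).
  x = 6: rhs = 19, matching y values: none (0 points).
  x = 7: rhs = 5, matching y values: none (0 points).
  x = 8: rhs = 10, matching y values: none (0 points).
  x = 9: rhs = 17, matching y values: none (0 points).
  x = 10: rhs = 9, matching y values: 3, 20 (2 points).
  x = 11: rhs = 15, matching y values: none (0 points).
  x = 12: rhs = 18, matching y values: 8, 15 (2 points).
  x = 13: rhs = 1, matching y values: 1, 22 (2 points).
  x = 14: rhs = 16, matching y values: 4, 19 (2 points).
  x = 15: rhs = 0, matching y values: 0 (1 points).
  x = 16: rhs = 5, matching y values: none (0 points).
  x = 17: rhs = 14, matching y values: none (0 points).
  x = 18: rhs = 10, matching y values: none (0 points).
  x = 19: rhs = 22, matching y values: none (0 points).
  x = 20: rhs = 10, matching y values: none (0 points).
  x = 21: rhs = 3, matching y values: 7, 16 (2 points).
  x = 22: rhs = 7, matching y values: none (0 points).
Total affine count: 15.
Full point count |E(F_23)| = 15 + 1 = 16.
Hasse bound: |16 − (23+1)| = |-8| = 8 ≤ 2√23 ≈ 9.5917 ✓.


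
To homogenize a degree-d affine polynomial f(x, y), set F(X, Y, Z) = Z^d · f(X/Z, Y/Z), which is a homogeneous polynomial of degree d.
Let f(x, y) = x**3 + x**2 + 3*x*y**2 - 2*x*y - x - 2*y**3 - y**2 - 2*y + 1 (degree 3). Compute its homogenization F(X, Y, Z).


F(X, Y, Z) = X**3 + X**2*Z + 3*X*Y**2 - 2*X*Y*Z - X*Z**2 - 2*Y**3 - Y**2*Z - 2*Y*Z**2 + Z**3

deg(f) = 3.
Substitute x = X/Z, y = Y/Z into f, then multiply by Z^3.
  monomial 1·x^3·y^0 ↦ 1·X^3·Y^0·Z^0.
  monomial 1·x^2·y^0 ↦ 1·X^2·Y^0·Z^1.
  monomial 3·x^1·y^2 ↦ 3·X^1·Y^2·Z^0.
  monomial -2·x^1·y^1 ↦ -2·X^1·Y^1·Z^1.
  monomial -1·x^1·y^0 ↦ -1·X^1·Y^0·Z^2.
  monomial -2·x^0·y^3 ↦ -2·X^0·Y^3·Z^0.
  monomial -1·x^0·y^2 ↦ -1·X^0·Y^2·Z^1.
  monomial -2·x^0·y^1 ↦ -2·X^0·Y^1·Z^2.
  monomial 1·x^0·y^0 ↦ 1·X^0·Y^0·Z^3.
Collecting: F(X, Y, Z) = X**3 + X**2*Z + 3*X*Y**2 - 2*X*Y*Z - X*Z**2 - 2*Y**3 - Y**2*Z - 2*Y*Z**2 + Z**3.


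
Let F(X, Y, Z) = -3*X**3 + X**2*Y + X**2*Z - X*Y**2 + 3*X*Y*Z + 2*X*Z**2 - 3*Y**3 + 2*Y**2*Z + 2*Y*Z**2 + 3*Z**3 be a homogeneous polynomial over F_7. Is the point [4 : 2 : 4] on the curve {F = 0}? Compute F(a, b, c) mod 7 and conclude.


F(4,2,4) ≡ 5 (mod 7); P is NOT on the curve.

Evaluate F(4, 2, 4) term-by-term (mod 7).
  -3*X**3 ↦ -3·64·1·1 = -192
  X**2*Y ↦ 1·16·2·1 = 32
  X**2*Z ↦ 1·16·1·4 = 64
  -X*Y**2 ↦ -1·4·4·1 = -16
  3*X*Y*Z ↦ 3·4·2·4 = 96
  2*X*Z**2 ↦ 2·4·1·16 = 128
  -3*Y**3 ↦ -3·1·8·1 = -24
  2*Y**2*Z ↦ 2·1·4·4 = 32
  2*Y*Z**2 ↦ 2·1·2·16 = 64
  3*Z**3 ↦ 3·1·1·64 = 192
Sum: F(4, 2, 4) = (-192) + (32) + (64) + (-16) + (96) + (128) + (-24) + (32) + (64) + (192) = 376.
Reducing mod 7: 376 ≡ 5 (mod 7).
Since F(a, b, c) ≡ 5 ≠ 0 (mod 7), P does NOT lie on the curve.


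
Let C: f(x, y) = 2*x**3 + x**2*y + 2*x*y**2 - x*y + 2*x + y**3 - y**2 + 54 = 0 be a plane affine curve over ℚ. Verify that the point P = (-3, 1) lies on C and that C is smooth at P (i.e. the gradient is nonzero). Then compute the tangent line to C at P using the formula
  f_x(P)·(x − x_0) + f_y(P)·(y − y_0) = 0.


Tangent line at P: 51*x + y + 152 = 0.

Step 1: f(-3, 1) = 0, so P lies on C.
Step 2: partial derivatives
  f_x(x, y) = 6*x**2 + 2*x*y + 2*y**2 - y + 2, f_y(x, y) = x**2 + 4*x*y - x + 3*y**2 - 2*y.
  f_x(P) = 51, f_y(P) = 1 (gradient nonzero, so P is smooth).
Step 3: tangent line at P: 51·(x − -3) + 1·(y − 1) = 0.
Expanding: 51*x + y + 152 = 0.


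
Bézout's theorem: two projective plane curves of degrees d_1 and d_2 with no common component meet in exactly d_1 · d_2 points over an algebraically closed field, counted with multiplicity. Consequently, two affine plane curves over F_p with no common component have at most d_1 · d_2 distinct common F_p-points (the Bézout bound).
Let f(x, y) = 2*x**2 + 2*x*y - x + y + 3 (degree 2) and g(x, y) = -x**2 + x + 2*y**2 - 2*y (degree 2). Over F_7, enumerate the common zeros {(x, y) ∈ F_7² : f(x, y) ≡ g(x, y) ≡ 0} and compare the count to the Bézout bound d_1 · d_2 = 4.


Common zeros: {(1, 1)}; count = 1; Bézout bound = 4.

deg(f) = 2, deg(g) = 2, so Bézout bound = 4.
Scan x ∈ F_7. For each x, list the y ∈ F_7 with f(x, y) ≡ 0 and those with g(x, y) ≡ 0 (mod 7); the common zeros in that column are the intersection.
  x = 0: f ≡ 0 at y ∈ {4}; g ≡ 0 at y ∈ {0, 1}; common: ∅.
  x = 1: f ≡ 0 at y ∈ {1}; g ≡ 0 at y ∈ {0, 1}; common: {1}.
  x = 2: f ≡ 0 at y ∈ {1}; g ≡ 0 at y ∈ ∅; common: ∅.
  x = 3: f ≡ 0 at y ∈ ∅; g ≡ 0 at y ∈ ∅; common: ∅.
  x = 4: f ≡ 0 at y ∈ {2}; g ≡ 0 at y ∈ {3, 5}; common: ∅.
  x = 5: f ≡ 0 at y ∈ {2}; g ≡ 0 at y ∈ ∅; common: ∅.
  x = 6: f ≡ 0 at y ∈ {6}; g ≡ 0 at y ∈ ∅; common: ∅.
Collecting: common zeros = {(1, 1)}, so the count is 1.
Comparison with the Bézout bound: 1 ≤ 4 = deg(f)·deg(g), as expected for curves with no common component (the affine F_7-count falls short of the bound because intersections may lie at infinity, over extension fields, or carry multiplicity).


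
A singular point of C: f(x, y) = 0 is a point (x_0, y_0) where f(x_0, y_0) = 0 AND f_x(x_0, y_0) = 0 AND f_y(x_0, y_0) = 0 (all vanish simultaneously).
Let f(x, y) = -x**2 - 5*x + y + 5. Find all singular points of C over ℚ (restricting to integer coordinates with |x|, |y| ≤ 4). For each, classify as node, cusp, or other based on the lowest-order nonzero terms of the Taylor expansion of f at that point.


No singular points in the scanned grid; C is smooth there.

Compute partial derivatives:
  f_x = -2*x - 5.
  f_y = 1.
f_y = 1 is a nonzero constant, so f_y never vanishes: no point (x, y) can satisfy f = f_x = f_y = 0. In particular no (x, y) ∈ {−4, ..., 4}² is singular; the curve is smooth.


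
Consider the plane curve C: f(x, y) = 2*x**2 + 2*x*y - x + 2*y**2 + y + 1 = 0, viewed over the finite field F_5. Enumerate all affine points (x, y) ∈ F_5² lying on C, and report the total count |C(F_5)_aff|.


Affine F_5-points: {(2, 2), (2, 3), (3, 1), (3, 3), (4, 1), (4, 2)}; count = 6.

For each of the 25 pairs (x, y) ∈ F_5², evaluate f(x, y) mod 5. Record the zeros.
  x = 0: [0↦1, 1↦4, 2↦1, 3↦2, 4↦2]  zeros at y ∈ ∅
  x = 1: [0↦2, 1↦2, 2↦1, 3↦4, 4↦1]  zeros at y ∈ ∅
  x = 2: [0↦2, 1↦4, 2↦0, 3↦0, 4↦4]  zeros at y ∈ {2, 3}
  x = 3: [0↦1, 1↦0, 2↦3, 3↦0, 4↦1]  zeros at y ∈ {1, 3}
  x = 4: [0↦4, 1↦0, 2↦0, 3↦4, 4↦2]  zeros at y ∈ {1, 2}
Collecting zeros: affine points = {(2, 2), (2, 3), (3, 1), (3, 3), (4, 1), (4, 2)}.
Total count |C(F_5)_aff| = 6.


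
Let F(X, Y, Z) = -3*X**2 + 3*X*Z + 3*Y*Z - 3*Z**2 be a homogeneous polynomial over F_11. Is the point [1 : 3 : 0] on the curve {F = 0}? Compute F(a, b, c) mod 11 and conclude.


F(1,3,0) ≡ 8 (mod 11); P is NOT on the curve.

Evaluate F(1, 3, 0) term-by-term (mod 11).
  -3*X**2 ↦ -3·1·1·1 = -3
  3*X*Z ↦ 3·1·1·0 = 0
  3*Y*Z ↦ 3·1·3·0 = 0
  -3*Z**2 ↦ -3·1·1·0 = 0
Sum: F(1, 3, 0) = (-3) + (0) + (0) + (0) = -3.
Reducing mod 11: -3 ≡ 8 (mod 11).
Since F(a, b, c) ≡ 8 ≠ 0 (mod 11), P does NOT lie on the curve.


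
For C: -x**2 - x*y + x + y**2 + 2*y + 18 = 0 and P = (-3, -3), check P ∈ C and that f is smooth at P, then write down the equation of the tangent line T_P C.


Tangent line at P: 10*x - y + 27 = 0.

Step 1: f(-3, -3) = 0, so P lies on C.
Step 2: partial derivatives
  f_x(x, y) = -2*x - y + 1, f_y(x, y) = -x + 2*y + 2.
  f_x(P) = 10, f_y(P) = -1 (gradient nonzero, so P is smooth).
Step 3: tangent line at P: 10·(x − -3) + -1·(y − -3) = 0.
Expanding: 10*x - y + 27 = 0.


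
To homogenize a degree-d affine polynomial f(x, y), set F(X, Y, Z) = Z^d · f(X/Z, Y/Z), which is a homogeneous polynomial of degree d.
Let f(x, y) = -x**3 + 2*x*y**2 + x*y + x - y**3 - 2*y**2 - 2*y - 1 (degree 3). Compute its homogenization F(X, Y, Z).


F(X, Y, Z) = -X**3 + 2*X*Y**2 + X*Y*Z + X*Z**2 - Y**3 - 2*Y**2*Z - 2*Y*Z**2 - Z**3

deg(f) = 3.
Substitute x = X/Z, y = Y/Z into f, then multiply by Z^3.
  monomial -1·x^3·y^0 ↦ -1·X^3·Y^0·Z^0.
  monomial 2·x^1·y^2 ↦ 2·X^1·Y^2·Z^0.
  monomial 1·x^1·y^1 ↦ 1·X^1·Y^1·Z^1.
  monomial 1·x^1·y^0 ↦ 1·X^1·Y^0·Z^2.
  monomial -1·x^0·y^3 ↦ -1·X^0·Y^3·Z^0.
  monomial -2·x^0·y^2 ↦ -2·X^0·Y^2·Z^1.
  monomial -2·x^0·y^1 ↦ -2·X^0·Y^1·Z^2.
  monomial -1·x^0·y^0 ↦ -1·X^0·Y^0·Z^3.
Collecting: F(X, Y, Z) = -X**3 + 2*X*Y**2 + X*Y*Z + X*Z**2 - Y**3 - 2*Y**2*Z - 2*Y*Z**2 - Z**3.


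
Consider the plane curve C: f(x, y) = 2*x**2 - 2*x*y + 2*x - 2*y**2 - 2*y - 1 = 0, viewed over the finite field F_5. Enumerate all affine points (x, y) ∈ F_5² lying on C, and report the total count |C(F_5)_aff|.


Affine F_5-points: {(0, 1), (0, 3), (1, 4), (2, 3), (2, 4)}; count = 5.

For each of the 25 pairs (x, y) ∈ F_5², evaluate f(x, y) mod 5. Record the zeros.
  x = 0: [0↦4, 1↦0, 2↦2, 3↦0, 4↦4]  zeros at y ∈ {1, 3}
  x = 1: [0↦3, 1↦2, 2↦2, 3↦3, 4↦0]  zeros at y ∈ {4}
  x = 2: [0↦1, 1↦3, 2↦1, 3↦0, 4↦0]  zeros at y ∈ {3, 4}
  x = 3: [0↦3, 1↦3, 2↦4, 3↦1, 4↦4]  zeros at y ∈ ∅
  x = 4: [0↦4, 1↦2, 2↦1, 3↦1, 4↦2]  zeros at y ∈ ∅
Collecting zeros: affine points = {(0, 1), (0, 3), (1, 4), (2, 3), (2, 4)}.
Total count |C(F_5)_aff| = 5.


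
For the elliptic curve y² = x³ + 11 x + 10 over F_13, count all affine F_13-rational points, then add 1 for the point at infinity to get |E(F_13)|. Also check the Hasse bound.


Affine points = {(0, 6), (0, 7), (1, 3), (1, 10), (2, 1), (2, 12), (4, 1), (4, 12), (7, 1), (7, 12), (8, 5), (8, 8)}; affine count = 12; |E(F_13)| = 13.

Discriminant check: Δ ∝ 4a³ + 27b² = 4·11³ + 27·10² = 4·1331 + 27·100 ≡ 3 (mod 13). Nonzero ⇒ E is nonsingular.
For each x ∈ F_13, compute rhs = x³ + 11·x + 10 mod 13, then count y ∈ F_13 with y² ≡ rhs.
  x = 0: rhs = 10, matching y values: 6, 7 (2 points).
  x = 1: rhs = 9, matching y values: 3, 10 (2 points).
  x = 2: rhs = 1, matching y values: 1, 12 (2 points).
  x = 3: rhs = 5, matching y values: none (0 points).
  x = 4: rhs = 1, matching y values: 1, 12 (2 points).
  x = 5: rhs = 8, matching y values: none (0 points).
  x = 6: rhs = 6, matching y values: none (0 points).
  x = 7: rhs = 1, matching y values: 1, 12 (2 points).
  x = 8: rhs = 12, matching y values: 5, 8 (2 points).
  x = 9: rhs = 6, matching y values: none (0 points).
  x = 10: rhs = 2, matching y values: none (0 points).
  x = 11: rhs = 6, matching y values: none (0 points).
  x = 12: rhs = 11, matching y values: none (0 points).
Total affine count: 12.
Full point count |E(F_13)| = 12 + 1 = 13.
Hasse bound: |13 − (13+1)| = |-1| = 1 ≤ 2√13 ≈ 7.2111 ✓.


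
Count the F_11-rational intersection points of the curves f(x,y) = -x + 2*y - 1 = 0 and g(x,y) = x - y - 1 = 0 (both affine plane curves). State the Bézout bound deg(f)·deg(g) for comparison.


Common zeros: {(3, 2)}; count = 1; Bézout bound = 1.

deg(f) = 1, deg(g) = 1, so Bézout bound = 1.
Scan x ∈ F_11. For each x, list the y ∈ F_11 with f(x, y) ≡ 0 and those with g(x, y) ≡ 0 (mod 11); the common zeros in that column are the intersection.
  x = 0: f ≡ 0 at y ∈ {6}; g ≡ 0 at y ∈ {10}; common: ∅.
  x = 1: f ≡ 0 at y ∈ {1}; g ≡ 0 at y ∈ {0}; common: ∅.
  x = 2: f ≡ 0 at y ∈ {7}; g ≡ 0 at y ∈ {1}; common: ∅.
  x = 3: f ≡ 0 at y ∈ {2}; g ≡ 0 at y ∈ {2}; common: {2}.
  x = 4: f ≡ 0 at y ∈ {8}; g ≡ 0 at y ∈ {3}; common: ∅.
  x = 5: f ≡ 0 at y ∈ {3}; g ≡ 0 at y ∈ {4}; common: ∅.
  x = 6: f ≡ 0 at y ∈ {9}; g ≡ 0 at y ∈ {5}; common: ∅.
  x = 7: f ≡ 0 at y ∈ {4}; g ≡ 0 at y ∈ {6}; common: ∅.
  x = 8: f ≡ 0 at y ∈ {10}; g ≡ 0 at y ∈ {7}; common: ∅.
  x = 9: f ≡ 0 at y ∈ {5}; g ≡ 0 at y ∈ {8}; common: ∅.
  x = 10: f ≡ 0 at y ∈ {0}; g ≡ 0 at y ∈ {9}; common: ∅.
Collecting: common zeros = {(3, 2)}, so the count is 1.
Comparison with the Bézout bound: 1 ≤ 1 = deg(f)·deg(g), as expected for curves with no common component (the bound is attained).


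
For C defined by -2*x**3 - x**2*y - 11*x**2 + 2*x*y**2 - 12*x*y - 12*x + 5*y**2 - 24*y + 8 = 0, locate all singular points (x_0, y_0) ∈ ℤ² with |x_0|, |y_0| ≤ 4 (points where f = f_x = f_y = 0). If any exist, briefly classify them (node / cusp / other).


Singular points: {(-2, 2)}; classification: node.

Compute partial derivatives:
  f_x = -6*x**2 - 2*x*y - 22*x + 2*y**2 - 12*y - 12.
  f_y = -x**2 + 4*x*y - 12*x + 10*y - 24.
Scan x_0 ∈ {−4, ..., 4}. For each x_0, f_y(x_0, y) is a polynomial in y; find its integer roots y ∈ {−4, ..., 4}, then test f_x and f at those candidates.
  x = -4: f_y(-4, y) = 8 - 6*y; no integer root y with |y| ≤ 4.
  x = -3: f_y(-3, y) = 3 - 2*y; no integer root y with |y| ≤ 4.
  x = -2: f_y(-2, y) = 2*y - 4; vanishes at y ∈ {2}. (-2, 2): f_x = 0, f = 0 — SINGULAR.
  x = -1: f_y(-1, y) = 6*y - 13; no integer root y with |y| ≤ 4.
  x = 0: f_y(0, y) = 10*y - 24; no integer root y with |y| ≤ 4.
  x = 1: f_y(1, y) = 14*y - 37; no integer root y with |y| ≤ 4.
  x = 2: f_y(2, y) = 18*y - 52; no integer root y with |y| ≤ 4.
  x = 3: f_y(3, y) = 22*y - 69; no integer root y with |y| ≤ 4.
  x = 4: f_y(4, y) = 26*y - 88; no integer root y with |y| ≤ 4.
Only singular point on the grid: (-2, 2).
Classify: substitute x = -2 + u, y = 2 + v and expand: f = -2*u**3 - u**2*v - u**2 + 2*u*v**2 + v**2.
No constant or linear terms (consistent with a singular point). Quadratic part: -u**2 + v**2. Cubic part: -2*u**3 - u**2*v + 2*u*v**2.
The quadratic part v**2 - u**2 = (v − u)(v + u) splits into two distinct linear factors, so there are two distinct tangent lines y − 2 = ±(x − -2) — this is a node (ordinary double point).
Classification: node.


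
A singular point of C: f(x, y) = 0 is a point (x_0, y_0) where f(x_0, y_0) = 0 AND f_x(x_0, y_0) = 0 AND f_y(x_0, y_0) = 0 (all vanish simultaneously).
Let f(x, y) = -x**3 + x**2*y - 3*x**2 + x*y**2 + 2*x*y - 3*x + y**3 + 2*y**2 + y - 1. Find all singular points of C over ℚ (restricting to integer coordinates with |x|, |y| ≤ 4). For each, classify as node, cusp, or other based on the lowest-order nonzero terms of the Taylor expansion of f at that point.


Singular points: {(-1, 0)}; classification: cusp.

Compute partial derivatives:
  f_x = -3*x**2 + 2*x*y - 6*x + y**2 + 2*y - 3.
  f_y = x**2 + 2*x*y + 2*x + 3*y**2 + 4*y + 1.
Scan x_0 ∈ {−4, ..., 4}. For each x_0, f_y(x_0, y) is a polynomial in y; find its integer roots y ∈ {−4, ..., 4}, then test f_x and f at those candidates.
  x = -4: f_y(-4, y) = 3*y**2 - 4*y + 9; no integer root y with |y| ≤ 4.
  x = -3: f_y(-3, y) = 3*y**2 - 2*y + 4; no integer root y with |y| ≤ 4.
  x = -2: f_y(-2, y) = 3*y**2 + 1; no integer root y with |y| ≤ 4.
  x = -1: f_y(-1, y) = 3*y**2 + 2*y; vanishes at y ∈ {0}. (-1, 0): f_x = 0, f = 0 — SINGULAR.
  x = 0: f_y(0, y) = 3*y**2 + 4*y + 1; vanishes at y ∈ {-1}. (0, -1): f_x = -4 ≠ 0.
  x = 1: f_y(1, y) = 3*y**2 + 6*y + 4; no integer root y with |y| ≤ 4.
  x = 2: f_y(2, y) = 3*y**2 + 8*y + 9; no integer root y with |y| ≤ 4.
  x = 3: f_y(3, y) = 3*y**2 + 10*y + 16; no integer root y with |y| ≤ 4.
  x = 4: f_y(4, y) = 3*y**2 + 12*y + 25; no integer root y with |y| ≤ 4.
Only singular point on the grid: (-1, 0).
Classify: substitute x = -1 + u, y = 0 + v and expand: f = -u**3 + u**2*v + u*v**2 + v**3 + v**2.
No constant or linear terms (consistent with a singular point). Quadratic part: v**2. Cubic part: -u**3 + u**2*v + u*v**2 + v**3.
The quadratic part v**2 is a perfect square, so there is a single (double) tangent line v = 0, i.e. y = 0. Restricting the cubic part to that line (v = 0) leaves -u**3 ≠ 0, so f is not divisible by v and the branch is v² ≈ u**3 to lowest order — this is a cusp.
Classification: cusp.


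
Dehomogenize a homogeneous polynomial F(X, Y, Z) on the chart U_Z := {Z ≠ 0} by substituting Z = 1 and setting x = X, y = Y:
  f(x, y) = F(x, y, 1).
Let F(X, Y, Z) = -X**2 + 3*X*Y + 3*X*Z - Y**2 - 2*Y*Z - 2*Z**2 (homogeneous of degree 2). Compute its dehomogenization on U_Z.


f(x, y) = -x**2 + 3*x*y + 3*x - y**2 - 2*y - 2

On U_Z we set Z = 1. Each monomial c·X^i·Y^j·Z^k in F becomes c·x^i·y^j·1^k = c·x^i·y^j.
Substituting Z = 1: F(X, Y, 1) = -x**2 + 3*x*y + 3*x - y**2 - 2*y - 2.
Note: deg(f) ≤ deg(F) = 2; strict inequality happens when F is divisible by Z (lost terms).


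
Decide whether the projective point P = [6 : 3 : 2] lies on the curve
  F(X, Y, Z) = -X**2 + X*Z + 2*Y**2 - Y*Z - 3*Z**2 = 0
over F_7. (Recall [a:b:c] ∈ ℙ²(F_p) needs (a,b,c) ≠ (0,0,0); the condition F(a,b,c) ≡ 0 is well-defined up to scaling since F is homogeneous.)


F(6,3,2) ≡ 4 (mod 7); P is NOT on the curve.

Evaluate F(6, 3, 2) term-by-term (mod 7).
  -X**2 ↦ -1·36·1·1 = -36
  X*Z ↦ 1·6·1·2 = 12
  2*Y**2 ↦ 2·1·9·1 = 18
  -Y*Z ↦ -1·1·3·2 = -6
  -3*Z**2 ↦ -3·1·1·4 = -12
Sum: F(6, 3, 2) = (-36) + (12) + (18) + (-6) + (-12) = -24.
Reducing mod 7: -24 ≡ 4 (mod 7).
Since F(a, b, c) ≡ 4 ≠ 0 (mod 7), P does NOT lie on the curve.


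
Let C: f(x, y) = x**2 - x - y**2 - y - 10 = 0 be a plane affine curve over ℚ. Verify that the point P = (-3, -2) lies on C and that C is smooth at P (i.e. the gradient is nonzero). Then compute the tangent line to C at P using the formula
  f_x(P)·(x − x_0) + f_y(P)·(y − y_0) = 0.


Tangent line at P: -7*x + 3*y - 15 = 0.

Step 1: f(-3, -2) = 0, so P lies on C.
Step 2: partial derivatives
  f_x(x, y) = 2*x - 1, f_y(x, y) = -2*y - 1.
  f_x(P) = -7, f_y(P) = 3 (gradient nonzero, so P is smooth).
Step 3: tangent line at P: -7·(x − -3) + 3·(y − -2) = 0.
Expanding: -7*x + 3*y - 15 = 0.


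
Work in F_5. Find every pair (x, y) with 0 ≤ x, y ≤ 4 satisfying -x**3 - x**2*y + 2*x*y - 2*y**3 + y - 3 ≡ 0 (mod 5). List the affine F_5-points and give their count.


Affine F_5-points: {(2, 2), (2, 4), (3, 0), (3, 2), (3, 3)}; count = 5.

For each of the 25 pairs (x, y) ∈ F_5², evaluate f(x, y) mod 5. Record the zeros.
  x = 0: [0↦2, 1↦1, 2↦3, 3↦1, 4↦3]  zeros at y ∈ ∅
  x = 1: [0↦1, 1↦1, 2↦4, 3↦3, 4↦1]  zeros at y ∈ ∅
  x = 2: [0↦4, 1↦3, 2↦0, 3↦3, 4↦0]  zeros at y ∈ {2, 4}
  x = 3: [0↦0, 1↦1, 2↦0, 3↦0, 4↦4]  zeros at y ∈ {0, 2, 3}
  x = 4: [0↦3, 1↦4, 2↦3, 3↦3, 4↦2]  zeros at y ∈ ∅
Collecting zeros: affine points = {(2, 2), (2, 4), (3, 0), (3, 2), (3, 3)}.
Total count |C(F_5)_aff| = 5.


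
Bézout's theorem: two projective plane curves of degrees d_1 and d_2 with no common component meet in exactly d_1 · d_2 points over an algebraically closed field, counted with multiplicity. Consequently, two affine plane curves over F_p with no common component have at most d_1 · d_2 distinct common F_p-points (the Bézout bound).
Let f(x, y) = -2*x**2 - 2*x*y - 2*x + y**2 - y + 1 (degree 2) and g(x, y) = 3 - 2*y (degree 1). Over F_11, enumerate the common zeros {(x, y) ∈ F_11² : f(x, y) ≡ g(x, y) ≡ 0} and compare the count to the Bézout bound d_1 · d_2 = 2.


Common zeros: ∅; count = 0; Bézout bound = 2.

deg(f) = 2, deg(g) = 1, so Bézout bound = 2.
Scan x ∈ F_11. For each x, list the y ∈ F_11 with f(x, y) ≡ 0 and those with g(x, y) ≡ 0 (mod 11); the common zeros in that column are the intersection.
  x = 0: f ≡ 0 at y ∈ ∅; g ≡ 0 at y ∈ {7}; common: ∅.
  x = 1: f ≡ 0 at y ∈ ∅; g ≡ 0 at y ∈ {7}; common: ∅.
  x = 2: f ≡ 0 at y ∈ {0, 5}; g ≡ 0 at y ∈ {7}; common: ∅.
  x = 3: f ≡ 0 at y ∈ {2, 5}; g ≡ 0 at y ∈ {7}; common: ∅.
  x = 4: f ≡ 0 at y ∈ ∅; g ≡ 0 at y ∈ {7}; common: ∅.
  x = 5: f ≡ 0 at y ∈ {2, 9}; g ≡ 0 at y ∈ {7}; common: ∅.
  x = 6: f ≡ 0 at y ∈ ∅; g ≡ 0 at y ∈ {7}; common: ∅.
  x = 7: f ≡ 0 at y ∈ {6, 9}; g ≡ 0 at y ∈ {7}; common: ∅.
  x = 8: f ≡ 0 at y ∈ {0, 6}; g ≡ 0 at y ∈ {7}; common: ∅.
  x = 9: f ≡ 0 at y ∈ ∅; g ≡ 0 at y ∈ {7}; common: ∅.
  x = 10: f ≡ 0 at y ∈ ∅; g ≡ 0 at y ∈ {7}; common: ∅.
Collecting: common zeros = ∅, so the count is 0.
Comparison with the Bézout bound: 0 ≤ 2 = deg(f)·deg(g), as expected for curves with no common component (the affine F_11-count falls short of the bound because intersections may lie at infinity, over extension fields, or carry multiplicity).


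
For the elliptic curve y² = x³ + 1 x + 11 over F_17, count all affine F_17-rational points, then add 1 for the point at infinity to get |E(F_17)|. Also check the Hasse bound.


Affine points = {(1, 8), (1, 9), (2, 2), (2, 15), (7, 2), (7, 15), (8, 2), (8, 15), (9, 1), (9, 16), (10, 1), (10, 16), (12, 0), (14, 7), (14, 10), (15, 1), (15, 16), (16, 3), (16, 14)}; affine count = 19; |E(F_17)| = 20.

Discriminant check: Δ ∝ 4a³ + 27b² = 4·1³ + 27·11² = 4·1 + 27·121 ≡ 7 (mod 17). Nonzero ⇒ E is nonsingular.
For each x ∈ F_17, compute rhs = x³ + 1·x + 11 mod 17, then count y ∈ F_17 with y² ≡ rhs.
  x = 0: rhs = 11, matching y values: none (0 points).
  x = 1: rhs = 13, matching y values: 8, 9 (2 points).
  x = 2: rhs = 4, matching y values: 2, 15 (2 points).
  x = 3: rhs = 7, matching y values: none (0 points).
  x = 4: rhs = 11, matching y values: none (0 points).
  x = 5: rhs = 5, matching y values: none (0 points).
  x = 6: rhs = 12, matching y values: none (0 points).
  x = 7: rhs = 4, matching y values: 2, 15 (2 points).
  x = 8: rhs = 4, matching y values: 2, 15 (2 points).
  x = 9: rhs = 1, matching y values: 1, 16 (2 points).
  x = 10: rhs = 1, matching y values: 1, 16 (2 points).
  x = 11: rhs = 10, matching y values: none (0 points).
  x = 12: rhs = 0, matching y values: 0 (1 points).
  x = 13: rhs = 11, matching y values: none (0 points).
  x = 14: rhs = 15, matching y values: 7, 10 (2 points).
  x = 15: rhs = 1, matching y values: 1, 16 (2 points).
  x = 16: rhs = 9, matching y values: 3, 14 (2 points).
Total affine count: 19.
Full point count |E(F_17)| = 19 + 1 = 20.
Hasse bound: |20 − (17+1)| = |2| = 2 ≤ 2√17 ≈ 8.2462 ✓.


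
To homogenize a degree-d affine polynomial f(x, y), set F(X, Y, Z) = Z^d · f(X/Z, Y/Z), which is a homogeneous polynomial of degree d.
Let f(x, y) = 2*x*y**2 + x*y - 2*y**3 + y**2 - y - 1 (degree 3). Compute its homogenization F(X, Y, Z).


F(X, Y, Z) = 2*X*Y**2 + X*Y*Z - 2*Y**3 + Y**2*Z - Y*Z**2 - Z**3

deg(f) = 3.
Substitute x = X/Z, y = Y/Z into f, then multiply by Z^3.
  monomial 2·x^1·y^2 ↦ 2·X^1·Y^2·Z^0.
  monomial 1·x^1·y^1 ↦ 1·X^1·Y^1·Z^1.
  monomial -2·x^0·y^3 ↦ -2·X^0·Y^3·Z^0.
  monomial 1·x^0·y^2 ↦ 1·X^0·Y^2·Z^1.
  monomial -1·x^0·y^1 ↦ -1·X^0·Y^1·Z^2.
  monomial -1·x^0·y^0 ↦ -1·X^0·Y^0·Z^3.
Collecting: F(X, Y, Z) = 2*X*Y**2 + X*Y*Z - 2*Y**3 + Y**2*Z - Y*Z**2 - Z**3.
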